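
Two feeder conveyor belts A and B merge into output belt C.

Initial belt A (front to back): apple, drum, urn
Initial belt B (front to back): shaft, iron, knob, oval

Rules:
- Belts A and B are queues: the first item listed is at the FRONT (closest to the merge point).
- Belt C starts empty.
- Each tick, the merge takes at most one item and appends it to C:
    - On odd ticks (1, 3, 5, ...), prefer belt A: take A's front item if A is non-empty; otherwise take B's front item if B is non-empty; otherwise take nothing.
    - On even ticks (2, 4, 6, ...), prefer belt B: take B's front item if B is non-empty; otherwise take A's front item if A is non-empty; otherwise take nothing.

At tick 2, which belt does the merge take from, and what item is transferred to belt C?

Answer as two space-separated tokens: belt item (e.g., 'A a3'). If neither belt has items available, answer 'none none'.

Tick 1: prefer A, take apple from A; A=[drum,urn] B=[shaft,iron,knob,oval] C=[apple]
Tick 2: prefer B, take shaft from B; A=[drum,urn] B=[iron,knob,oval] C=[apple,shaft]

Answer: B shaft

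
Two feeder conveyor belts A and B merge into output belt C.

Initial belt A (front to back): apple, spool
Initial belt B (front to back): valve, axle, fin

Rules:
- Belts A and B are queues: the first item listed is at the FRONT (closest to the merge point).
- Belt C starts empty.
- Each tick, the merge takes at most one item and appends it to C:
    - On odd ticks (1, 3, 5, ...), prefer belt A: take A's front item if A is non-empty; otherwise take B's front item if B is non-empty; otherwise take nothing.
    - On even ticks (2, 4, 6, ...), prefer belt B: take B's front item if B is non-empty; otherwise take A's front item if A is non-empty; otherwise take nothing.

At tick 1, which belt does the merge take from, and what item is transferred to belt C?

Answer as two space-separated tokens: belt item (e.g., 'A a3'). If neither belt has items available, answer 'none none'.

Answer: A apple

Derivation:
Tick 1: prefer A, take apple from A; A=[spool] B=[valve,axle,fin] C=[apple]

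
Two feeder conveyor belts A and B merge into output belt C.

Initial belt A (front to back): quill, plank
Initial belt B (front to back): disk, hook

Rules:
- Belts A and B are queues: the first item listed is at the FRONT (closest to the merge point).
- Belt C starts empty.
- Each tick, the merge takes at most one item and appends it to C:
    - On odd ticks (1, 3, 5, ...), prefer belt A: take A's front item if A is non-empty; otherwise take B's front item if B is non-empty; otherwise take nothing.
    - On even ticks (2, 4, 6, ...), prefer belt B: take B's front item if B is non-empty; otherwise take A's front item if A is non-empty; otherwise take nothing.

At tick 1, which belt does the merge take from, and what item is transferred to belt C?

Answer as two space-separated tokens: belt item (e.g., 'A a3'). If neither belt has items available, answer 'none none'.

Answer: A quill

Derivation:
Tick 1: prefer A, take quill from A; A=[plank] B=[disk,hook] C=[quill]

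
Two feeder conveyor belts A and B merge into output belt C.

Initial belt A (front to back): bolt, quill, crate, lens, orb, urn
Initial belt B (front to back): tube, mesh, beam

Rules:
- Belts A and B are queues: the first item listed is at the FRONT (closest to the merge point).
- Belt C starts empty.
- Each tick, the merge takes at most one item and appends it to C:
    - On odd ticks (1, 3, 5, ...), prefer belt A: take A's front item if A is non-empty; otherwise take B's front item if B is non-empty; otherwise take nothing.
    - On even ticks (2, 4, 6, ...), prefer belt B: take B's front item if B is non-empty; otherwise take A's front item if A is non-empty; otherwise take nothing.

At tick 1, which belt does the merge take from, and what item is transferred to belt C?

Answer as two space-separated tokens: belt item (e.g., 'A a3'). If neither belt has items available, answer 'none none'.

Tick 1: prefer A, take bolt from A; A=[quill,crate,lens,orb,urn] B=[tube,mesh,beam] C=[bolt]

Answer: A bolt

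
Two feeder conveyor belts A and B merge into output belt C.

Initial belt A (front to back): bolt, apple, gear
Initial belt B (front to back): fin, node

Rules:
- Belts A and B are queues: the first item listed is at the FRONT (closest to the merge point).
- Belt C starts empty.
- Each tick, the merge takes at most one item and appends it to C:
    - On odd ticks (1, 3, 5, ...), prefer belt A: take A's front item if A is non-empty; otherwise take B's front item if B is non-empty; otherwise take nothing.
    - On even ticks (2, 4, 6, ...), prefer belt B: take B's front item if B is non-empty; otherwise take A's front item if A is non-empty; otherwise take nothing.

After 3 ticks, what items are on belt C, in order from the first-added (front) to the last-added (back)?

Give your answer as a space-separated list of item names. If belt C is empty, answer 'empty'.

Tick 1: prefer A, take bolt from A; A=[apple,gear] B=[fin,node] C=[bolt]
Tick 2: prefer B, take fin from B; A=[apple,gear] B=[node] C=[bolt,fin]
Tick 3: prefer A, take apple from A; A=[gear] B=[node] C=[bolt,fin,apple]

Answer: bolt fin apple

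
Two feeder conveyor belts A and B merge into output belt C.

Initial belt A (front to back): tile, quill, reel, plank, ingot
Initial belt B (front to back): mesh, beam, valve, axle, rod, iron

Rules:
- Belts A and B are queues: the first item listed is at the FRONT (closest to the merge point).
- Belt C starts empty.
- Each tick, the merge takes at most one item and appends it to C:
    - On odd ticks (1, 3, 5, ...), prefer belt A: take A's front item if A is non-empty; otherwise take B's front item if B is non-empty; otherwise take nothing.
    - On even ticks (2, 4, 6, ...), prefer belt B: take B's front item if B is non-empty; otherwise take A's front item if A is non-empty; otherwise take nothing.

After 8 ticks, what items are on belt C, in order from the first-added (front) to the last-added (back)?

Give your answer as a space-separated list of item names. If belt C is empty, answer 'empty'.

Answer: tile mesh quill beam reel valve plank axle

Derivation:
Tick 1: prefer A, take tile from A; A=[quill,reel,plank,ingot] B=[mesh,beam,valve,axle,rod,iron] C=[tile]
Tick 2: prefer B, take mesh from B; A=[quill,reel,plank,ingot] B=[beam,valve,axle,rod,iron] C=[tile,mesh]
Tick 3: prefer A, take quill from A; A=[reel,plank,ingot] B=[beam,valve,axle,rod,iron] C=[tile,mesh,quill]
Tick 4: prefer B, take beam from B; A=[reel,plank,ingot] B=[valve,axle,rod,iron] C=[tile,mesh,quill,beam]
Tick 5: prefer A, take reel from A; A=[plank,ingot] B=[valve,axle,rod,iron] C=[tile,mesh,quill,beam,reel]
Tick 6: prefer B, take valve from B; A=[plank,ingot] B=[axle,rod,iron] C=[tile,mesh,quill,beam,reel,valve]
Tick 7: prefer A, take plank from A; A=[ingot] B=[axle,rod,iron] C=[tile,mesh,quill,beam,reel,valve,plank]
Tick 8: prefer B, take axle from B; A=[ingot] B=[rod,iron] C=[tile,mesh,quill,beam,reel,valve,plank,axle]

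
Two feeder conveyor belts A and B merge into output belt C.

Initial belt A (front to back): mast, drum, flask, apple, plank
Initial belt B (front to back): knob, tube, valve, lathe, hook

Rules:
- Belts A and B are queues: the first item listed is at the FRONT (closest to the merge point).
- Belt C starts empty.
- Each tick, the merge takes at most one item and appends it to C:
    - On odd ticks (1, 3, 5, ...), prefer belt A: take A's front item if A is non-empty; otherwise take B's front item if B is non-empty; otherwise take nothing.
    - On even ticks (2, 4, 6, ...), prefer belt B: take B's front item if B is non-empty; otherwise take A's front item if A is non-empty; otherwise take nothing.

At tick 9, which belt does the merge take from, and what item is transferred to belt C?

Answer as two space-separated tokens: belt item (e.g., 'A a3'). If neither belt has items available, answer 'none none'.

Tick 1: prefer A, take mast from A; A=[drum,flask,apple,plank] B=[knob,tube,valve,lathe,hook] C=[mast]
Tick 2: prefer B, take knob from B; A=[drum,flask,apple,plank] B=[tube,valve,lathe,hook] C=[mast,knob]
Tick 3: prefer A, take drum from A; A=[flask,apple,plank] B=[tube,valve,lathe,hook] C=[mast,knob,drum]
Tick 4: prefer B, take tube from B; A=[flask,apple,plank] B=[valve,lathe,hook] C=[mast,knob,drum,tube]
Tick 5: prefer A, take flask from A; A=[apple,plank] B=[valve,lathe,hook] C=[mast,knob,drum,tube,flask]
Tick 6: prefer B, take valve from B; A=[apple,plank] B=[lathe,hook] C=[mast,knob,drum,tube,flask,valve]
Tick 7: prefer A, take apple from A; A=[plank] B=[lathe,hook] C=[mast,knob,drum,tube,flask,valve,apple]
Tick 8: prefer B, take lathe from B; A=[plank] B=[hook] C=[mast,knob,drum,tube,flask,valve,apple,lathe]
Tick 9: prefer A, take plank from A; A=[-] B=[hook] C=[mast,knob,drum,tube,flask,valve,apple,lathe,plank]

Answer: A plank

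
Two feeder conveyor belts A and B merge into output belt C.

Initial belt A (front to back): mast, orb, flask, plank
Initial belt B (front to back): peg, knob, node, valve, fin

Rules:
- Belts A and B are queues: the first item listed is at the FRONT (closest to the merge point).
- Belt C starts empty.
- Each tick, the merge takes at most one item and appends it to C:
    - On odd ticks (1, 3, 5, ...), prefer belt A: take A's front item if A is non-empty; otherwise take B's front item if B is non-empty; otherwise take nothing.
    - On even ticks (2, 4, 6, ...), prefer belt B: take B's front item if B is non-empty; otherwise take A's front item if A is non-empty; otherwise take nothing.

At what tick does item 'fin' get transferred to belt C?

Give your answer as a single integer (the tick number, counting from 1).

Answer: 9

Derivation:
Tick 1: prefer A, take mast from A; A=[orb,flask,plank] B=[peg,knob,node,valve,fin] C=[mast]
Tick 2: prefer B, take peg from B; A=[orb,flask,plank] B=[knob,node,valve,fin] C=[mast,peg]
Tick 3: prefer A, take orb from A; A=[flask,plank] B=[knob,node,valve,fin] C=[mast,peg,orb]
Tick 4: prefer B, take knob from B; A=[flask,plank] B=[node,valve,fin] C=[mast,peg,orb,knob]
Tick 5: prefer A, take flask from A; A=[plank] B=[node,valve,fin] C=[mast,peg,orb,knob,flask]
Tick 6: prefer B, take node from B; A=[plank] B=[valve,fin] C=[mast,peg,orb,knob,flask,node]
Tick 7: prefer A, take plank from A; A=[-] B=[valve,fin] C=[mast,peg,orb,knob,flask,node,plank]
Tick 8: prefer B, take valve from B; A=[-] B=[fin] C=[mast,peg,orb,knob,flask,node,plank,valve]
Tick 9: prefer A, take fin from B; A=[-] B=[-] C=[mast,peg,orb,knob,flask,node,plank,valve,fin]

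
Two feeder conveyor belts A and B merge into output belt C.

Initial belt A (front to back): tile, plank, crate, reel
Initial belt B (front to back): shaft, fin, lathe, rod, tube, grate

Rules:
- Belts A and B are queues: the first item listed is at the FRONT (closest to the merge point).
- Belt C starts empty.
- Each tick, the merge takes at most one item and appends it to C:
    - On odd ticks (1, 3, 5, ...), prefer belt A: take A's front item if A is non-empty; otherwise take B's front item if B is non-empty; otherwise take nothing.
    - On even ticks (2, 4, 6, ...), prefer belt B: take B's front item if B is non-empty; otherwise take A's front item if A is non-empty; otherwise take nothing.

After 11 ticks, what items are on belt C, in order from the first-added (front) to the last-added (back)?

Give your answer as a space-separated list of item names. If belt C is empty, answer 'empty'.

Answer: tile shaft plank fin crate lathe reel rod tube grate

Derivation:
Tick 1: prefer A, take tile from A; A=[plank,crate,reel] B=[shaft,fin,lathe,rod,tube,grate] C=[tile]
Tick 2: prefer B, take shaft from B; A=[plank,crate,reel] B=[fin,lathe,rod,tube,grate] C=[tile,shaft]
Tick 3: prefer A, take plank from A; A=[crate,reel] B=[fin,lathe,rod,tube,grate] C=[tile,shaft,plank]
Tick 4: prefer B, take fin from B; A=[crate,reel] B=[lathe,rod,tube,grate] C=[tile,shaft,plank,fin]
Tick 5: prefer A, take crate from A; A=[reel] B=[lathe,rod,tube,grate] C=[tile,shaft,plank,fin,crate]
Tick 6: prefer B, take lathe from B; A=[reel] B=[rod,tube,grate] C=[tile,shaft,plank,fin,crate,lathe]
Tick 7: prefer A, take reel from A; A=[-] B=[rod,tube,grate] C=[tile,shaft,plank,fin,crate,lathe,reel]
Tick 8: prefer B, take rod from B; A=[-] B=[tube,grate] C=[tile,shaft,plank,fin,crate,lathe,reel,rod]
Tick 9: prefer A, take tube from B; A=[-] B=[grate] C=[tile,shaft,plank,fin,crate,lathe,reel,rod,tube]
Tick 10: prefer B, take grate from B; A=[-] B=[-] C=[tile,shaft,plank,fin,crate,lathe,reel,rod,tube,grate]
Tick 11: prefer A, both empty, nothing taken; A=[-] B=[-] C=[tile,shaft,plank,fin,crate,lathe,reel,rod,tube,grate]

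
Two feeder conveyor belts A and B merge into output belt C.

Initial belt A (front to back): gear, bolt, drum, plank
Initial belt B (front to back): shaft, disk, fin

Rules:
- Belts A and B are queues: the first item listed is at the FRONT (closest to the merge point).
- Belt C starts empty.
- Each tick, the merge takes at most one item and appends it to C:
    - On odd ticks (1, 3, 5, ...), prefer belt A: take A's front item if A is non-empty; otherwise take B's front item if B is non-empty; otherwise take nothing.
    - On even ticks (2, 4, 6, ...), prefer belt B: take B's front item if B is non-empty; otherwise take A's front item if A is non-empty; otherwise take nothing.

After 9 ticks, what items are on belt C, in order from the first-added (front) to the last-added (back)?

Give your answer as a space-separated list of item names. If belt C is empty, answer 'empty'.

Answer: gear shaft bolt disk drum fin plank

Derivation:
Tick 1: prefer A, take gear from A; A=[bolt,drum,plank] B=[shaft,disk,fin] C=[gear]
Tick 2: prefer B, take shaft from B; A=[bolt,drum,plank] B=[disk,fin] C=[gear,shaft]
Tick 3: prefer A, take bolt from A; A=[drum,plank] B=[disk,fin] C=[gear,shaft,bolt]
Tick 4: prefer B, take disk from B; A=[drum,plank] B=[fin] C=[gear,shaft,bolt,disk]
Tick 5: prefer A, take drum from A; A=[plank] B=[fin] C=[gear,shaft,bolt,disk,drum]
Tick 6: prefer B, take fin from B; A=[plank] B=[-] C=[gear,shaft,bolt,disk,drum,fin]
Tick 7: prefer A, take plank from A; A=[-] B=[-] C=[gear,shaft,bolt,disk,drum,fin,plank]
Tick 8: prefer B, both empty, nothing taken; A=[-] B=[-] C=[gear,shaft,bolt,disk,drum,fin,plank]
Tick 9: prefer A, both empty, nothing taken; A=[-] B=[-] C=[gear,shaft,bolt,disk,drum,fin,plank]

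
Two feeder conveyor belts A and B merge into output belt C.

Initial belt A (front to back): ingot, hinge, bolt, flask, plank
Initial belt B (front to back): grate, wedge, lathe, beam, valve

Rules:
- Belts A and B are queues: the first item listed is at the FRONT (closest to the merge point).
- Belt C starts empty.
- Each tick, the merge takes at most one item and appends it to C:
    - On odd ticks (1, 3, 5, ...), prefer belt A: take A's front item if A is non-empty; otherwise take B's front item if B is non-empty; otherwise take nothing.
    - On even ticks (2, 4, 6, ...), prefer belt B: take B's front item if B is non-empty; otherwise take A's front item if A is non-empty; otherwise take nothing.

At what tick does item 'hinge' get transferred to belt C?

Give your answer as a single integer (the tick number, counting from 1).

Tick 1: prefer A, take ingot from A; A=[hinge,bolt,flask,plank] B=[grate,wedge,lathe,beam,valve] C=[ingot]
Tick 2: prefer B, take grate from B; A=[hinge,bolt,flask,plank] B=[wedge,lathe,beam,valve] C=[ingot,grate]
Tick 3: prefer A, take hinge from A; A=[bolt,flask,plank] B=[wedge,lathe,beam,valve] C=[ingot,grate,hinge]

Answer: 3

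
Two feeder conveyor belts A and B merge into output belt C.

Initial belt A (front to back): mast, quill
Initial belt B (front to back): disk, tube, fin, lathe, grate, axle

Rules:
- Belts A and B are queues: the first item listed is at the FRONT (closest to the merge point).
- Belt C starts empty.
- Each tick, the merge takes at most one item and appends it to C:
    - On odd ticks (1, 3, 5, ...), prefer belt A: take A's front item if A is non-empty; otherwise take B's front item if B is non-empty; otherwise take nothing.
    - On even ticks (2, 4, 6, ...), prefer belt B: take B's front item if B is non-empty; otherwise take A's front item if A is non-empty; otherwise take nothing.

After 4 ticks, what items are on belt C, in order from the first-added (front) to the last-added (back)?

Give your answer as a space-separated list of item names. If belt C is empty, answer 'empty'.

Answer: mast disk quill tube

Derivation:
Tick 1: prefer A, take mast from A; A=[quill] B=[disk,tube,fin,lathe,grate,axle] C=[mast]
Tick 2: prefer B, take disk from B; A=[quill] B=[tube,fin,lathe,grate,axle] C=[mast,disk]
Tick 3: prefer A, take quill from A; A=[-] B=[tube,fin,lathe,grate,axle] C=[mast,disk,quill]
Tick 4: prefer B, take tube from B; A=[-] B=[fin,lathe,grate,axle] C=[mast,disk,quill,tube]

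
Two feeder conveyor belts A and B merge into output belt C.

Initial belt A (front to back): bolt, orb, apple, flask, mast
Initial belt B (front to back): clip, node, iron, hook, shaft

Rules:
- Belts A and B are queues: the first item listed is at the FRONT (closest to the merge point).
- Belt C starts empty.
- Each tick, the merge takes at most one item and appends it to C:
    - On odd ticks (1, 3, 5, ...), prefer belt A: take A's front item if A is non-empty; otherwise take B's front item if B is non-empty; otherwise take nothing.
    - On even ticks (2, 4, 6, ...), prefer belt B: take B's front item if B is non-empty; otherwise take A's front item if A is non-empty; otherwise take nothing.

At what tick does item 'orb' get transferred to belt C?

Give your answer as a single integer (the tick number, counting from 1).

Answer: 3

Derivation:
Tick 1: prefer A, take bolt from A; A=[orb,apple,flask,mast] B=[clip,node,iron,hook,shaft] C=[bolt]
Tick 2: prefer B, take clip from B; A=[orb,apple,flask,mast] B=[node,iron,hook,shaft] C=[bolt,clip]
Tick 3: prefer A, take orb from A; A=[apple,flask,mast] B=[node,iron,hook,shaft] C=[bolt,clip,orb]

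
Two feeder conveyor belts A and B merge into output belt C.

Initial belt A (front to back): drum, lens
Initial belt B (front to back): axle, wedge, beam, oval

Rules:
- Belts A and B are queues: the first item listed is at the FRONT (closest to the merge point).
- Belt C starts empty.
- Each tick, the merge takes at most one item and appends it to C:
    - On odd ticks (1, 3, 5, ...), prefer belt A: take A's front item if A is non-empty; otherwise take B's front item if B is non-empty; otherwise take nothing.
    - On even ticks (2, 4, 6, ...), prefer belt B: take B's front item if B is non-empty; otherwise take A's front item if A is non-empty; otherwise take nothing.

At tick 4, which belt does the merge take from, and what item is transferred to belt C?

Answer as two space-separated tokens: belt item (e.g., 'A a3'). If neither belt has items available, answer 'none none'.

Answer: B wedge

Derivation:
Tick 1: prefer A, take drum from A; A=[lens] B=[axle,wedge,beam,oval] C=[drum]
Tick 2: prefer B, take axle from B; A=[lens] B=[wedge,beam,oval] C=[drum,axle]
Tick 3: prefer A, take lens from A; A=[-] B=[wedge,beam,oval] C=[drum,axle,lens]
Tick 4: prefer B, take wedge from B; A=[-] B=[beam,oval] C=[drum,axle,lens,wedge]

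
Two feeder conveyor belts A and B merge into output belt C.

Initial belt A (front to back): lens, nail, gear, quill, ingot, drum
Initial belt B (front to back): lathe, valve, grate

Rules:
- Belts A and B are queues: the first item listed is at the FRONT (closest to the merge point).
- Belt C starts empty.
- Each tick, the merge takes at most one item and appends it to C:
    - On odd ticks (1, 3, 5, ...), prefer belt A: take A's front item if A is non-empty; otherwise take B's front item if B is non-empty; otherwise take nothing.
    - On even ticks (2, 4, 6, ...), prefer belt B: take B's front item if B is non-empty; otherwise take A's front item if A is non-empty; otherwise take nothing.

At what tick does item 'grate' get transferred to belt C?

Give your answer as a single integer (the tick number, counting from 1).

Tick 1: prefer A, take lens from A; A=[nail,gear,quill,ingot,drum] B=[lathe,valve,grate] C=[lens]
Tick 2: prefer B, take lathe from B; A=[nail,gear,quill,ingot,drum] B=[valve,grate] C=[lens,lathe]
Tick 3: prefer A, take nail from A; A=[gear,quill,ingot,drum] B=[valve,grate] C=[lens,lathe,nail]
Tick 4: prefer B, take valve from B; A=[gear,quill,ingot,drum] B=[grate] C=[lens,lathe,nail,valve]
Tick 5: prefer A, take gear from A; A=[quill,ingot,drum] B=[grate] C=[lens,lathe,nail,valve,gear]
Tick 6: prefer B, take grate from B; A=[quill,ingot,drum] B=[-] C=[lens,lathe,nail,valve,gear,grate]

Answer: 6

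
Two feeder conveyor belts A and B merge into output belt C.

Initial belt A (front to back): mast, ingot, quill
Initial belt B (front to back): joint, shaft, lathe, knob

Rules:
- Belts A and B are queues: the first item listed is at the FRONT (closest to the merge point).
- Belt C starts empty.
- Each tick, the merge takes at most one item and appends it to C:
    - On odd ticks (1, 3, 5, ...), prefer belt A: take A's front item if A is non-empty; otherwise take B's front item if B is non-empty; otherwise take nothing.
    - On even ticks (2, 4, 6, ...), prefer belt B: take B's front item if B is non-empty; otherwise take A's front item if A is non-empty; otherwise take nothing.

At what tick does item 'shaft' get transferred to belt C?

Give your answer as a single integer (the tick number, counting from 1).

Answer: 4

Derivation:
Tick 1: prefer A, take mast from A; A=[ingot,quill] B=[joint,shaft,lathe,knob] C=[mast]
Tick 2: prefer B, take joint from B; A=[ingot,quill] B=[shaft,lathe,knob] C=[mast,joint]
Tick 3: prefer A, take ingot from A; A=[quill] B=[shaft,lathe,knob] C=[mast,joint,ingot]
Tick 4: prefer B, take shaft from B; A=[quill] B=[lathe,knob] C=[mast,joint,ingot,shaft]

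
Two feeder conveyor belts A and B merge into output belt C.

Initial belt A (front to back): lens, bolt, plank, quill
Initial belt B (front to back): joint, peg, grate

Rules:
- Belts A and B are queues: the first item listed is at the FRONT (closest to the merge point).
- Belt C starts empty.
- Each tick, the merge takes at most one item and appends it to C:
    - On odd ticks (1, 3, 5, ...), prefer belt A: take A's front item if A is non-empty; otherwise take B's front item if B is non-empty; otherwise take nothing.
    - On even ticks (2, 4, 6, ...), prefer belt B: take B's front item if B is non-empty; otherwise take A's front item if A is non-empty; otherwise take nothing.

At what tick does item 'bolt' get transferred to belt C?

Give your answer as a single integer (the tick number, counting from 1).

Tick 1: prefer A, take lens from A; A=[bolt,plank,quill] B=[joint,peg,grate] C=[lens]
Tick 2: prefer B, take joint from B; A=[bolt,plank,quill] B=[peg,grate] C=[lens,joint]
Tick 3: prefer A, take bolt from A; A=[plank,quill] B=[peg,grate] C=[lens,joint,bolt]

Answer: 3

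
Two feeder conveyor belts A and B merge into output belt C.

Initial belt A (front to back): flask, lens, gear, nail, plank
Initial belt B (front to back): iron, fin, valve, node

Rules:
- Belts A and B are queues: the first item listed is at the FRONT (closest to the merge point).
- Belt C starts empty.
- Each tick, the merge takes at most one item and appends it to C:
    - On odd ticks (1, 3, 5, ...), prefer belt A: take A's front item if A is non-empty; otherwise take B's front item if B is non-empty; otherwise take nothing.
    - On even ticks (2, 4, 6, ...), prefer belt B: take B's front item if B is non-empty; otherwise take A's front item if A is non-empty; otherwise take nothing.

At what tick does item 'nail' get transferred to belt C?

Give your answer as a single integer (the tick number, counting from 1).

Answer: 7

Derivation:
Tick 1: prefer A, take flask from A; A=[lens,gear,nail,plank] B=[iron,fin,valve,node] C=[flask]
Tick 2: prefer B, take iron from B; A=[lens,gear,nail,plank] B=[fin,valve,node] C=[flask,iron]
Tick 3: prefer A, take lens from A; A=[gear,nail,plank] B=[fin,valve,node] C=[flask,iron,lens]
Tick 4: prefer B, take fin from B; A=[gear,nail,plank] B=[valve,node] C=[flask,iron,lens,fin]
Tick 5: prefer A, take gear from A; A=[nail,plank] B=[valve,node] C=[flask,iron,lens,fin,gear]
Tick 6: prefer B, take valve from B; A=[nail,plank] B=[node] C=[flask,iron,lens,fin,gear,valve]
Tick 7: prefer A, take nail from A; A=[plank] B=[node] C=[flask,iron,lens,fin,gear,valve,nail]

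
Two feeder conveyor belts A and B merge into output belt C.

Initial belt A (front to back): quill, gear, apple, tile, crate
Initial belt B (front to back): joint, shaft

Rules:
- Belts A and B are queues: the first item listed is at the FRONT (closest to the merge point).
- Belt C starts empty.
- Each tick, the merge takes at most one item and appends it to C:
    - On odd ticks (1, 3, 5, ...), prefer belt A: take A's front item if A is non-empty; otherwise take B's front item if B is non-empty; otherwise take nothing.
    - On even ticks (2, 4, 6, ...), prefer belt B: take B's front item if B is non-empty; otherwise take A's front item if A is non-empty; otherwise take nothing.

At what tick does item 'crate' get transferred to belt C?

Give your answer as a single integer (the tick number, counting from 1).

Tick 1: prefer A, take quill from A; A=[gear,apple,tile,crate] B=[joint,shaft] C=[quill]
Tick 2: prefer B, take joint from B; A=[gear,apple,tile,crate] B=[shaft] C=[quill,joint]
Tick 3: prefer A, take gear from A; A=[apple,tile,crate] B=[shaft] C=[quill,joint,gear]
Tick 4: prefer B, take shaft from B; A=[apple,tile,crate] B=[-] C=[quill,joint,gear,shaft]
Tick 5: prefer A, take apple from A; A=[tile,crate] B=[-] C=[quill,joint,gear,shaft,apple]
Tick 6: prefer B, take tile from A; A=[crate] B=[-] C=[quill,joint,gear,shaft,apple,tile]
Tick 7: prefer A, take crate from A; A=[-] B=[-] C=[quill,joint,gear,shaft,apple,tile,crate]

Answer: 7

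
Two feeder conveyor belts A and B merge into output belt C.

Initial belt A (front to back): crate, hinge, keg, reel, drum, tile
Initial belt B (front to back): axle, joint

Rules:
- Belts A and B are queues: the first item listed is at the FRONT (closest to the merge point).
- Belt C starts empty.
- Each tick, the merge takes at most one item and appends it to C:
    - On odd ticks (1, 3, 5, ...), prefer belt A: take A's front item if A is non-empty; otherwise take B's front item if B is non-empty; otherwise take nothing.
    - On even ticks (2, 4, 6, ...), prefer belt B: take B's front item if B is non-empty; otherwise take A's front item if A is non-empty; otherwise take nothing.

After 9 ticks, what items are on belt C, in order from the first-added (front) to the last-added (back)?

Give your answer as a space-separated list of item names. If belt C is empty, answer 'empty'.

Answer: crate axle hinge joint keg reel drum tile

Derivation:
Tick 1: prefer A, take crate from A; A=[hinge,keg,reel,drum,tile] B=[axle,joint] C=[crate]
Tick 2: prefer B, take axle from B; A=[hinge,keg,reel,drum,tile] B=[joint] C=[crate,axle]
Tick 3: prefer A, take hinge from A; A=[keg,reel,drum,tile] B=[joint] C=[crate,axle,hinge]
Tick 4: prefer B, take joint from B; A=[keg,reel,drum,tile] B=[-] C=[crate,axle,hinge,joint]
Tick 5: prefer A, take keg from A; A=[reel,drum,tile] B=[-] C=[crate,axle,hinge,joint,keg]
Tick 6: prefer B, take reel from A; A=[drum,tile] B=[-] C=[crate,axle,hinge,joint,keg,reel]
Tick 7: prefer A, take drum from A; A=[tile] B=[-] C=[crate,axle,hinge,joint,keg,reel,drum]
Tick 8: prefer B, take tile from A; A=[-] B=[-] C=[crate,axle,hinge,joint,keg,reel,drum,tile]
Tick 9: prefer A, both empty, nothing taken; A=[-] B=[-] C=[crate,axle,hinge,joint,keg,reel,drum,tile]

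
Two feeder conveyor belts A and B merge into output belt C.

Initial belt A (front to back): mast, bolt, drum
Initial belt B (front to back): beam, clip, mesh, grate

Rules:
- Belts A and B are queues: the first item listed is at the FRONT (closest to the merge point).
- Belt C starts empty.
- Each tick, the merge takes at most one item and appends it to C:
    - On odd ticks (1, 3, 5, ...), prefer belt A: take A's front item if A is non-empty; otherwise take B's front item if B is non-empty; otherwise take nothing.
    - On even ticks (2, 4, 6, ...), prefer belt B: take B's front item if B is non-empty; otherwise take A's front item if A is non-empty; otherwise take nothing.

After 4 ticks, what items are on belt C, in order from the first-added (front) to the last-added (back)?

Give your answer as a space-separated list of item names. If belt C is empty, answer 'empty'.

Tick 1: prefer A, take mast from A; A=[bolt,drum] B=[beam,clip,mesh,grate] C=[mast]
Tick 2: prefer B, take beam from B; A=[bolt,drum] B=[clip,mesh,grate] C=[mast,beam]
Tick 3: prefer A, take bolt from A; A=[drum] B=[clip,mesh,grate] C=[mast,beam,bolt]
Tick 4: prefer B, take clip from B; A=[drum] B=[mesh,grate] C=[mast,beam,bolt,clip]

Answer: mast beam bolt clip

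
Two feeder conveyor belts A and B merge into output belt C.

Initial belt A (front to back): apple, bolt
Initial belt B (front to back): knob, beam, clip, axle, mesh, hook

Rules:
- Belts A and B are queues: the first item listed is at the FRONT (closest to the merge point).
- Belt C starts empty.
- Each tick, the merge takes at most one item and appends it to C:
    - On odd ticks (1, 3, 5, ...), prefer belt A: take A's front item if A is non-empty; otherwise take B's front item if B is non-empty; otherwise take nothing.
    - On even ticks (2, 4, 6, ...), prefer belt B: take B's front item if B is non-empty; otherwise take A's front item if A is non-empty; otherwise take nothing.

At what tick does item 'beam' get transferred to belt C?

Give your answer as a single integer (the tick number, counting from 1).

Answer: 4

Derivation:
Tick 1: prefer A, take apple from A; A=[bolt] B=[knob,beam,clip,axle,mesh,hook] C=[apple]
Tick 2: prefer B, take knob from B; A=[bolt] B=[beam,clip,axle,mesh,hook] C=[apple,knob]
Tick 3: prefer A, take bolt from A; A=[-] B=[beam,clip,axle,mesh,hook] C=[apple,knob,bolt]
Tick 4: prefer B, take beam from B; A=[-] B=[clip,axle,mesh,hook] C=[apple,knob,bolt,beam]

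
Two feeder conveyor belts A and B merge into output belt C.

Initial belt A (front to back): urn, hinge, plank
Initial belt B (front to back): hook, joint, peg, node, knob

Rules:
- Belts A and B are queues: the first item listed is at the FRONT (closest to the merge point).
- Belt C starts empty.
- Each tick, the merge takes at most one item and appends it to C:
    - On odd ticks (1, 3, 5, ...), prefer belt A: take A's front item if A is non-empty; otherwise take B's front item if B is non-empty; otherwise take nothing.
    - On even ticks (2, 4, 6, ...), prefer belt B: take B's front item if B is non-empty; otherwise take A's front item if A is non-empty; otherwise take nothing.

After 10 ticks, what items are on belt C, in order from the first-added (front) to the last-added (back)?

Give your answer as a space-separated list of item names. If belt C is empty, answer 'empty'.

Answer: urn hook hinge joint plank peg node knob

Derivation:
Tick 1: prefer A, take urn from A; A=[hinge,plank] B=[hook,joint,peg,node,knob] C=[urn]
Tick 2: prefer B, take hook from B; A=[hinge,plank] B=[joint,peg,node,knob] C=[urn,hook]
Tick 3: prefer A, take hinge from A; A=[plank] B=[joint,peg,node,knob] C=[urn,hook,hinge]
Tick 4: prefer B, take joint from B; A=[plank] B=[peg,node,knob] C=[urn,hook,hinge,joint]
Tick 5: prefer A, take plank from A; A=[-] B=[peg,node,knob] C=[urn,hook,hinge,joint,plank]
Tick 6: prefer B, take peg from B; A=[-] B=[node,knob] C=[urn,hook,hinge,joint,plank,peg]
Tick 7: prefer A, take node from B; A=[-] B=[knob] C=[urn,hook,hinge,joint,plank,peg,node]
Tick 8: prefer B, take knob from B; A=[-] B=[-] C=[urn,hook,hinge,joint,plank,peg,node,knob]
Tick 9: prefer A, both empty, nothing taken; A=[-] B=[-] C=[urn,hook,hinge,joint,plank,peg,node,knob]
Tick 10: prefer B, both empty, nothing taken; A=[-] B=[-] C=[urn,hook,hinge,joint,plank,peg,node,knob]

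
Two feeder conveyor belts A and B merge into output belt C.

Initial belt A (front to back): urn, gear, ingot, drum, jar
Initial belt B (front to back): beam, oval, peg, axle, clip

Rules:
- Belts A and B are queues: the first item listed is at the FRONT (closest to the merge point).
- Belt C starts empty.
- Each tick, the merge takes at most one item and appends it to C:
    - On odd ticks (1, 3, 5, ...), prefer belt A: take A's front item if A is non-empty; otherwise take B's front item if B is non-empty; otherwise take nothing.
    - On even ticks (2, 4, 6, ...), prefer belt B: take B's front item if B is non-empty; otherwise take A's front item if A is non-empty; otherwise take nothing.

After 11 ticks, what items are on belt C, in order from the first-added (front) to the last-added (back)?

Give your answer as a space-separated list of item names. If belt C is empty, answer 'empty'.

Tick 1: prefer A, take urn from A; A=[gear,ingot,drum,jar] B=[beam,oval,peg,axle,clip] C=[urn]
Tick 2: prefer B, take beam from B; A=[gear,ingot,drum,jar] B=[oval,peg,axle,clip] C=[urn,beam]
Tick 3: prefer A, take gear from A; A=[ingot,drum,jar] B=[oval,peg,axle,clip] C=[urn,beam,gear]
Tick 4: prefer B, take oval from B; A=[ingot,drum,jar] B=[peg,axle,clip] C=[urn,beam,gear,oval]
Tick 5: prefer A, take ingot from A; A=[drum,jar] B=[peg,axle,clip] C=[urn,beam,gear,oval,ingot]
Tick 6: prefer B, take peg from B; A=[drum,jar] B=[axle,clip] C=[urn,beam,gear,oval,ingot,peg]
Tick 7: prefer A, take drum from A; A=[jar] B=[axle,clip] C=[urn,beam,gear,oval,ingot,peg,drum]
Tick 8: prefer B, take axle from B; A=[jar] B=[clip] C=[urn,beam,gear,oval,ingot,peg,drum,axle]
Tick 9: prefer A, take jar from A; A=[-] B=[clip] C=[urn,beam,gear,oval,ingot,peg,drum,axle,jar]
Tick 10: prefer B, take clip from B; A=[-] B=[-] C=[urn,beam,gear,oval,ingot,peg,drum,axle,jar,clip]
Tick 11: prefer A, both empty, nothing taken; A=[-] B=[-] C=[urn,beam,gear,oval,ingot,peg,drum,axle,jar,clip]

Answer: urn beam gear oval ingot peg drum axle jar clip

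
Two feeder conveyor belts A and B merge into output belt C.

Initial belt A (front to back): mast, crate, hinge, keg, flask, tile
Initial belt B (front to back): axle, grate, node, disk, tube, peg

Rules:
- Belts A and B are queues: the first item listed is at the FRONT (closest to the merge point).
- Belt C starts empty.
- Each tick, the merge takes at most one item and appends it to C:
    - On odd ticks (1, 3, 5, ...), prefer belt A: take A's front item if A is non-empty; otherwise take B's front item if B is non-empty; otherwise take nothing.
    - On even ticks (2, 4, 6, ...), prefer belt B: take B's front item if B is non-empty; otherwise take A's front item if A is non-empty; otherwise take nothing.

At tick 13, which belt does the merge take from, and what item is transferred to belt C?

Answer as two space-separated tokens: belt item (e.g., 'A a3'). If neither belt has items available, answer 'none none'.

Answer: none none

Derivation:
Tick 1: prefer A, take mast from A; A=[crate,hinge,keg,flask,tile] B=[axle,grate,node,disk,tube,peg] C=[mast]
Tick 2: prefer B, take axle from B; A=[crate,hinge,keg,flask,tile] B=[grate,node,disk,tube,peg] C=[mast,axle]
Tick 3: prefer A, take crate from A; A=[hinge,keg,flask,tile] B=[grate,node,disk,tube,peg] C=[mast,axle,crate]
Tick 4: prefer B, take grate from B; A=[hinge,keg,flask,tile] B=[node,disk,tube,peg] C=[mast,axle,crate,grate]
Tick 5: prefer A, take hinge from A; A=[keg,flask,tile] B=[node,disk,tube,peg] C=[mast,axle,crate,grate,hinge]
Tick 6: prefer B, take node from B; A=[keg,flask,tile] B=[disk,tube,peg] C=[mast,axle,crate,grate,hinge,node]
Tick 7: prefer A, take keg from A; A=[flask,tile] B=[disk,tube,peg] C=[mast,axle,crate,grate,hinge,node,keg]
Tick 8: prefer B, take disk from B; A=[flask,tile] B=[tube,peg] C=[mast,axle,crate,grate,hinge,node,keg,disk]
Tick 9: prefer A, take flask from A; A=[tile] B=[tube,peg] C=[mast,axle,crate,grate,hinge,node,keg,disk,flask]
Tick 10: prefer B, take tube from B; A=[tile] B=[peg] C=[mast,axle,crate,grate,hinge,node,keg,disk,flask,tube]
Tick 11: prefer A, take tile from A; A=[-] B=[peg] C=[mast,axle,crate,grate,hinge,node,keg,disk,flask,tube,tile]
Tick 12: prefer B, take peg from B; A=[-] B=[-] C=[mast,axle,crate,grate,hinge,node,keg,disk,flask,tube,tile,peg]
Tick 13: prefer A, both empty, nothing taken; A=[-] B=[-] C=[mast,axle,crate,grate,hinge,node,keg,disk,flask,tube,tile,peg]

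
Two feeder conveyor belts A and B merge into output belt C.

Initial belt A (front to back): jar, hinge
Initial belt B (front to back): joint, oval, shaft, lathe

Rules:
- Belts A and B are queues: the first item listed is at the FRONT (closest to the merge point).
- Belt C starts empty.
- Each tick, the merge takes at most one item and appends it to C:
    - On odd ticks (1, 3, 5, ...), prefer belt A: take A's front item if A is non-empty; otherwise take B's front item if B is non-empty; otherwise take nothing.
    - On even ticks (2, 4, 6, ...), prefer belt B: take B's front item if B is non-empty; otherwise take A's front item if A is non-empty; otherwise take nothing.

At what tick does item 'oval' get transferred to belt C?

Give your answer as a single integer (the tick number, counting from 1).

Answer: 4

Derivation:
Tick 1: prefer A, take jar from A; A=[hinge] B=[joint,oval,shaft,lathe] C=[jar]
Tick 2: prefer B, take joint from B; A=[hinge] B=[oval,shaft,lathe] C=[jar,joint]
Tick 3: prefer A, take hinge from A; A=[-] B=[oval,shaft,lathe] C=[jar,joint,hinge]
Tick 4: prefer B, take oval from B; A=[-] B=[shaft,lathe] C=[jar,joint,hinge,oval]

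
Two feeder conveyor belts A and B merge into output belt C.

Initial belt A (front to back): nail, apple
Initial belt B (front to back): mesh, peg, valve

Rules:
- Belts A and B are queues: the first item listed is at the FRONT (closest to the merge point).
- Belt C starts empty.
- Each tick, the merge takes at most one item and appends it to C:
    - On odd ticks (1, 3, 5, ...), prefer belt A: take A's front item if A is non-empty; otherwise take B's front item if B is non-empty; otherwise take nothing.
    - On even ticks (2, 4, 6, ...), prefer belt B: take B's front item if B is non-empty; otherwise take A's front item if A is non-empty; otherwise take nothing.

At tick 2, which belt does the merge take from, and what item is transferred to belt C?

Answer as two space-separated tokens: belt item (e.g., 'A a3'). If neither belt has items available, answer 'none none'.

Tick 1: prefer A, take nail from A; A=[apple] B=[mesh,peg,valve] C=[nail]
Tick 2: prefer B, take mesh from B; A=[apple] B=[peg,valve] C=[nail,mesh]

Answer: B mesh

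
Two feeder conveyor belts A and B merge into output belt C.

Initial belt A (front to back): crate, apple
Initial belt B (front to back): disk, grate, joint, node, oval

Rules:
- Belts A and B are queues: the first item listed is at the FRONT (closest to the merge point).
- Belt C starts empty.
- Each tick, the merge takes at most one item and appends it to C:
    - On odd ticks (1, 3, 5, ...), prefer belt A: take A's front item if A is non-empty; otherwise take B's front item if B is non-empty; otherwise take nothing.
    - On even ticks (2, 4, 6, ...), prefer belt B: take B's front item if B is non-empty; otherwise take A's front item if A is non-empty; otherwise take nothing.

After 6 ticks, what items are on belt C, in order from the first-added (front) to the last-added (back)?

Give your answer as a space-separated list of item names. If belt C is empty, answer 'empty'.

Answer: crate disk apple grate joint node

Derivation:
Tick 1: prefer A, take crate from A; A=[apple] B=[disk,grate,joint,node,oval] C=[crate]
Tick 2: prefer B, take disk from B; A=[apple] B=[grate,joint,node,oval] C=[crate,disk]
Tick 3: prefer A, take apple from A; A=[-] B=[grate,joint,node,oval] C=[crate,disk,apple]
Tick 4: prefer B, take grate from B; A=[-] B=[joint,node,oval] C=[crate,disk,apple,grate]
Tick 5: prefer A, take joint from B; A=[-] B=[node,oval] C=[crate,disk,apple,grate,joint]
Tick 6: prefer B, take node from B; A=[-] B=[oval] C=[crate,disk,apple,grate,joint,node]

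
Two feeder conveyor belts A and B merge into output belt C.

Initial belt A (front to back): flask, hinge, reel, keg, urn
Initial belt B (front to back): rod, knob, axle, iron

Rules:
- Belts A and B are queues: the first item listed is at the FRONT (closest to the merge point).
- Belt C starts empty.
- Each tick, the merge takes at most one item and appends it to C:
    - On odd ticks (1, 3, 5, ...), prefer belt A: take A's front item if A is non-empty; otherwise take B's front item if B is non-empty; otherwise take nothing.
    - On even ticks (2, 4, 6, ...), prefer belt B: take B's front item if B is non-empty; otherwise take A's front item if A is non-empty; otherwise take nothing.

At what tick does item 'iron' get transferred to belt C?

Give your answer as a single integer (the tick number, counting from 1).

Tick 1: prefer A, take flask from A; A=[hinge,reel,keg,urn] B=[rod,knob,axle,iron] C=[flask]
Tick 2: prefer B, take rod from B; A=[hinge,reel,keg,urn] B=[knob,axle,iron] C=[flask,rod]
Tick 3: prefer A, take hinge from A; A=[reel,keg,urn] B=[knob,axle,iron] C=[flask,rod,hinge]
Tick 4: prefer B, take knob from B; A=[reel,keg,urn] B=[axle,iron] C=[flask,rod,hinge,knob]
Tick 5: prefer A, take reel from A; A=[keg,urn] B=[axle,iron] C=[flask,rod,hinge,knob,reel]
Tick 6: prefer B, take axle from B; A=[keg,urn] B=[iron] C=[flask,rod,hinge,knob,reel,axle]
Tick 7: prefer A, take keg from A; A=[urn] B=[iron] C=[flask,rod,hinge,knob,reel,axle,keg]
Tick 8: prefer B, take iron from B; A=[urn] B=[-] C=[flask,rod,hinge,knob,reel,axle,keg,iron]

Answer: 8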